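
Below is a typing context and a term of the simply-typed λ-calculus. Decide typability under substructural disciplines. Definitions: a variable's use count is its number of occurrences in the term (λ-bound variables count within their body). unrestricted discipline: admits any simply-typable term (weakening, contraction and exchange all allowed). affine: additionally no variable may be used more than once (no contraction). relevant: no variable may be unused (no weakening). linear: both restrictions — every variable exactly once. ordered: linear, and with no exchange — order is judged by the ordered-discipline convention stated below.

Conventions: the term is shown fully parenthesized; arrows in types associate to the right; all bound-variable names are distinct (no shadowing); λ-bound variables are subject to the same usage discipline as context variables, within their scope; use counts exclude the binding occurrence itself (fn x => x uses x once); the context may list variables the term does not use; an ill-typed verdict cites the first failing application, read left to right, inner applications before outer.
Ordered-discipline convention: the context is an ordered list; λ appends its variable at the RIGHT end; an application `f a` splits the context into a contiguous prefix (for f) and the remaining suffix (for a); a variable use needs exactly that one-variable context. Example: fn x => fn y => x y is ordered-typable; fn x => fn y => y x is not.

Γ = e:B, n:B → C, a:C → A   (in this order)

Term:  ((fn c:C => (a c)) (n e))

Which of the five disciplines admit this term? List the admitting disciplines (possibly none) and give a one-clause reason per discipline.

accepted by: linear, affine, relevant, unrestricted
usage: e ×1, n ×1, a ×1, c (bound) ×1
left-to-right use order: a, c, n, e
typing: well-typed at A
ordered: ✗ — no ordered split (uses run a, c, n, e)
linear: ✓ — single use per variable (e, n, a, c)
affine: ✓ — at most one use each (e, n, a, c)
relevant: ✓ — at least one use each (e, n, a, c)
unrestricted: ✓ — type-checks (A) and nothing is barred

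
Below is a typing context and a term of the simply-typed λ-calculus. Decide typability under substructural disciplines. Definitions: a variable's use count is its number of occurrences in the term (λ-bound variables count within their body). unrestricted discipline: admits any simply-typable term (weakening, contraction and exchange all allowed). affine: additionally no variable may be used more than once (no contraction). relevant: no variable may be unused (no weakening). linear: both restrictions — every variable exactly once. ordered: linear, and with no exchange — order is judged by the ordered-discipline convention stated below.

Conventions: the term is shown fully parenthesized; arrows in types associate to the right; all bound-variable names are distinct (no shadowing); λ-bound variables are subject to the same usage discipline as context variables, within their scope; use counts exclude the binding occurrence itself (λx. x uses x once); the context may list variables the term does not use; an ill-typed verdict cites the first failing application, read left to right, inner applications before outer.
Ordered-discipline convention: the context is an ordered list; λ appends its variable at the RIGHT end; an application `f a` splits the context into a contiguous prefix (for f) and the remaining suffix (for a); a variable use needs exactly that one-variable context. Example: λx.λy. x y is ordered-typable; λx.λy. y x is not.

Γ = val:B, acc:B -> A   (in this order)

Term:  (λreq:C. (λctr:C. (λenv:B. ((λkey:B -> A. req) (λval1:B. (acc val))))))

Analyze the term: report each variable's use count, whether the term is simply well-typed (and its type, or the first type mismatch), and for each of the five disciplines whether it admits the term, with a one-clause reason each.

variable uses: val ×1, acc ×1, req (bound) ×1, ctr (bound) ×0, env (bound) ×0, key (bound) ×0, val1 (bound) ×0
order of uses: req, acc, val
typing: ✓ — C -> C -> B -> C
ordered: ✗ — ctr, env, key, val1 left unused
linear: ✗ — ctr, env, key, val1 left unused
affine: ✓ — no duplicate uses among val, acc, req, ctr, env, key, val1
relevant: ✗ — ctr, env, key, val1 left unused
unrestricted: ✓ — simply typable at C -> C -> B -> C; W, C, E all held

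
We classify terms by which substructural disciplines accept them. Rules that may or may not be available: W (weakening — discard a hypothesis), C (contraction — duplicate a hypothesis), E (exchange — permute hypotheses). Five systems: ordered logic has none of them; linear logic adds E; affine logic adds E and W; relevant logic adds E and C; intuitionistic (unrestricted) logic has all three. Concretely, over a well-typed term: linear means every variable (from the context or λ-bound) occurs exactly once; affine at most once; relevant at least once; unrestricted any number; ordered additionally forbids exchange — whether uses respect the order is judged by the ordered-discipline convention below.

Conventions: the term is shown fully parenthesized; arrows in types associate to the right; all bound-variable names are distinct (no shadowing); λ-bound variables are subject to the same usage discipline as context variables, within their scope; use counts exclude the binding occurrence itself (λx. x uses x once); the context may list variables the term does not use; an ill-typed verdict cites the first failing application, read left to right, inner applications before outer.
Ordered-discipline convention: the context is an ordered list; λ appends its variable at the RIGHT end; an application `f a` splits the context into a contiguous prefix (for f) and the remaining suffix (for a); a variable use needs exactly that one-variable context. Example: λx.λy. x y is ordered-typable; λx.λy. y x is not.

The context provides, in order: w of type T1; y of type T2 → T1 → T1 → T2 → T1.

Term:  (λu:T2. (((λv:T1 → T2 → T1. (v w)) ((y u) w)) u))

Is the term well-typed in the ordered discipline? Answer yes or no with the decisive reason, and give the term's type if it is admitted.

no — uses contraction: w ×2, u ×2
usage: w: 2×; y: 1×; u (λ-bound): 2×; v (λ-bound): 1×
order of uses: v, w, y, u, w, u
typing: well-typed at T2 → T1
all disciplines: ordered ✗, linear ✗, affine ✗, relevant ✓, unrestricted ✓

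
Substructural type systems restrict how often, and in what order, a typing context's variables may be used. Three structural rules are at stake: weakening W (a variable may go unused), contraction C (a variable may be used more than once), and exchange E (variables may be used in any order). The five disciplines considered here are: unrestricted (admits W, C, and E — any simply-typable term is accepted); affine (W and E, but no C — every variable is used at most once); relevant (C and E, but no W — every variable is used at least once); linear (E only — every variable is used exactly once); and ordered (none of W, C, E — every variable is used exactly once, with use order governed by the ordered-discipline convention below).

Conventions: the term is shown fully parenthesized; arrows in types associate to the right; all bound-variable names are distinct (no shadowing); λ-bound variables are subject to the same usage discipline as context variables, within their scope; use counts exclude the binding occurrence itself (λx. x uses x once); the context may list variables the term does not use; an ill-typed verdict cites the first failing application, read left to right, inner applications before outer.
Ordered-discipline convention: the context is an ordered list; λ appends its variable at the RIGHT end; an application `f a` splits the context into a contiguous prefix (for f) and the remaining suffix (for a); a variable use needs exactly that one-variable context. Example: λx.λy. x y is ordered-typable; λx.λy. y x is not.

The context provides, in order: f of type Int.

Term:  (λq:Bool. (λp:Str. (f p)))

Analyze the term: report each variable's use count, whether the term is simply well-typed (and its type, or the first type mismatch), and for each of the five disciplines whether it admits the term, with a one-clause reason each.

usage: f=1, q [bound]=0, p [bound]=1
use order (left to right): f, p
typing: ill-typed: can't apply a value of type Int
ordered ✗ (fails simple typing)
linear ✗ (a type mismatch blocks all five)
affine ✗ (the type mismatch rejects it)
relevant ✗ (not simply typable)
unrestricted ✗ (fails simple typing)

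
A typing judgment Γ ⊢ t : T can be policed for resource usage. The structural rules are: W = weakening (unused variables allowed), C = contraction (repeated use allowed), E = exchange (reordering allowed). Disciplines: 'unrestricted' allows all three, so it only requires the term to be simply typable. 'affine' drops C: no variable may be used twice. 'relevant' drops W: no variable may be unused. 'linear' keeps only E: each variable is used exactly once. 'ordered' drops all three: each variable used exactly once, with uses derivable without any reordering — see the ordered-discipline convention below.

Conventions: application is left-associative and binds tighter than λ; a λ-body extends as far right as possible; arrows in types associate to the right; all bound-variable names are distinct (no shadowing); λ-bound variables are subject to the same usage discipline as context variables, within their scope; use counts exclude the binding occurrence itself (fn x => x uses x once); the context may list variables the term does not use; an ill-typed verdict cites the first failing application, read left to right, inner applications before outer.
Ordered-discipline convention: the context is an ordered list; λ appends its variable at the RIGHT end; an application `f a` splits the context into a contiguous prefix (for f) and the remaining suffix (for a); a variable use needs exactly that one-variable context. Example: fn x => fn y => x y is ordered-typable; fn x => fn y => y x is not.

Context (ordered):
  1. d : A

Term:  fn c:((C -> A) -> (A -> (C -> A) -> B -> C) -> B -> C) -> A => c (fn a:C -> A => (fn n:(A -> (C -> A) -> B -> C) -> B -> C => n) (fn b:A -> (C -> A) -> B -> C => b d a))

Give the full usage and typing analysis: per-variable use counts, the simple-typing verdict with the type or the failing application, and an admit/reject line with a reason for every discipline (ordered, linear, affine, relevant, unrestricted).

counts: d ×1; c (λ-bound) ×1; a (λ-bound) ×1; n (λ-bound) ×1; b (λ-bound) ×1
order of uses: c, n, b, d, a
typing: ✓ — (((C -> A) -> (A -> (C -> A) -> B -> C) -> B -> C) -> A) -> A
ordered: ✗ — no contiguous prefix/suffix split fits c, n, b, d, a
linear: ✓ — exactly-once usage across d, c, a, n, b
affine: ✓ — d, c, a, n, b: no repeats, contraction unneeded
relevant: ✓ — every one of d, c, a, n, b appears
unrestricted: ✓ — well-typed at (((C -> A) -> (A -> (C -> A) -> B -> C) -> B -> C) -> A) -> A; no restrictions here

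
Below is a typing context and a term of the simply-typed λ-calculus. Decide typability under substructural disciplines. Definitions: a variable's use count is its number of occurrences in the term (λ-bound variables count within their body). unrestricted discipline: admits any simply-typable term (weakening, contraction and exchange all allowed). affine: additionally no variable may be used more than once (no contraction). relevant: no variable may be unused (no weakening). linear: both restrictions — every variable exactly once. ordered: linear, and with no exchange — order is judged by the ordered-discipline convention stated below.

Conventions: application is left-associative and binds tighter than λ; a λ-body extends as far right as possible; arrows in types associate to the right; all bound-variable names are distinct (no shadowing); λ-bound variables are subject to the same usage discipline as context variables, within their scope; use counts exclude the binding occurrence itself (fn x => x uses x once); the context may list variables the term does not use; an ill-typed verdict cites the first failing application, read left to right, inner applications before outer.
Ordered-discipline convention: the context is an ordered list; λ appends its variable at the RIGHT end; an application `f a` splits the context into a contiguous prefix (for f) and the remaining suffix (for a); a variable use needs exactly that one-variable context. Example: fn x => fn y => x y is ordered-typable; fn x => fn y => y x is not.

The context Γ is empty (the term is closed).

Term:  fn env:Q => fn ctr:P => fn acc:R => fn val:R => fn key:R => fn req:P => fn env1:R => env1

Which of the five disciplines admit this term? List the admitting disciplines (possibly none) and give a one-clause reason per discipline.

admitted in: affine, unrestricted
variable uses: env (λ-bound) ×0; ctr (λ-bound) ×0; acc (λ-bound) ×0; val (λ-bound) ×0; key (λ-bound) ×0; req (λ-bound) ×0; env1 (λ-bound) ×1
order of uses: env1
typing: well-typed — term : Q → P → R → R → R → P → R → R
ordered ✗ (env, ctr, acc, val, key, req left unused)
linear ✗ (env, ctr, acc, val, key, req left unused)
affine ✓ (env, ctr, acc, val, key, req, env1: no repeats, contraction unneeded)
relevant ✗ (env, ctr, acc, val, key, req left unused)
unrestricted ✓ (simply typable at Q → P → R → R → R → P → R → R; W, C, E all held)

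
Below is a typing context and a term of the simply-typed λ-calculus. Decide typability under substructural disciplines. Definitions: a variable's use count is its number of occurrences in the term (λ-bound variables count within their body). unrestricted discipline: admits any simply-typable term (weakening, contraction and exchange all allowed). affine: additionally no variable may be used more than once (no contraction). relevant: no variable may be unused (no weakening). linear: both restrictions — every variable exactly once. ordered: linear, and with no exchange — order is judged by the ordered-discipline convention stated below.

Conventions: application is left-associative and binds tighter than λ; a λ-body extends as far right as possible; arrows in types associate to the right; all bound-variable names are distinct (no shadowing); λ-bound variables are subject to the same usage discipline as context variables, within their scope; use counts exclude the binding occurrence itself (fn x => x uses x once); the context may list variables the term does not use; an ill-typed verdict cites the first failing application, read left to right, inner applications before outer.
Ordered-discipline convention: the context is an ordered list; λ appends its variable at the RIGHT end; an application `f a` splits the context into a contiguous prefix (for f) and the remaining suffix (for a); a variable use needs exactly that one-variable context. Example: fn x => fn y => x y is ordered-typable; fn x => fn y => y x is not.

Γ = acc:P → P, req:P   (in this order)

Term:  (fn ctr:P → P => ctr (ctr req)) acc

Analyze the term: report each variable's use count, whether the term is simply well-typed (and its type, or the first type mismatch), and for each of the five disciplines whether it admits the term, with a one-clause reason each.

usage: acc: 1; req: 1; ctr (bound): 2
uses in reading order: ctr, ctr, req, acc
typing: ✓ — P
ordered ✗ (ctr ×2 used more than once (contraction))
linear ✗ (ctr ×2 used more than once (contraction))
affine ✗ (ctr ×2 used more than once (contraction))
relevant ✓ (acc, req, ctr: all used, weakening unneeded)
unrestricted ✓ (simply typable at P; W, C, E all held)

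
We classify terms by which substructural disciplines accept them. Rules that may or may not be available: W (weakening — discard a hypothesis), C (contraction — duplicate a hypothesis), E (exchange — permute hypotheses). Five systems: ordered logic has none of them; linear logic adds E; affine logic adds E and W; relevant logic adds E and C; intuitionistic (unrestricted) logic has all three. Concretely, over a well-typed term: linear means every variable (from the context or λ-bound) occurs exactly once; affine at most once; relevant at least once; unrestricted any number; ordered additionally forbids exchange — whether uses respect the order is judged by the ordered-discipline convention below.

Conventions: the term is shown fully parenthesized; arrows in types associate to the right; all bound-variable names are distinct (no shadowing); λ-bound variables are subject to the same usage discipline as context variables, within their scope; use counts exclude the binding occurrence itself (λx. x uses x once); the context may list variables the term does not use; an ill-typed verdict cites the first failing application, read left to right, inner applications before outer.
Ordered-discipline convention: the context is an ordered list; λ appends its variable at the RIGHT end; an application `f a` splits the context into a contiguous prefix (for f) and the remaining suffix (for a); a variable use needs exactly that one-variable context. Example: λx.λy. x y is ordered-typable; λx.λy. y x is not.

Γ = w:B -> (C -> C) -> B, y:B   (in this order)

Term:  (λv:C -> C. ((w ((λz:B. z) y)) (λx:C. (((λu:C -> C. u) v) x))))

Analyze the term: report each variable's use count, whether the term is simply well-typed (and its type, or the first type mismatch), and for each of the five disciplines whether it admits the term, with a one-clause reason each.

use counts: w ×1; y ×1; v (bound) ×1; z (bound) ×1; x (bound) ×1; u (bound) ×1
order of uses: w, z, y, u, v, x
typing: ✓ — (C -> C) -> B
ordered ✓ (w, y, v, z, x, u: once each, no exchange needed)
linear ✓ (w, y, v, z, x, u: one use apiece)
affine ✓ (w, y, v, z, x, u: no repeats, contraction unneeded)
relevant ✓ (none of w, y, v, z, x, u goes unused)
unrestricted ✓ (typability at (C -> C) -> B is all that's needed)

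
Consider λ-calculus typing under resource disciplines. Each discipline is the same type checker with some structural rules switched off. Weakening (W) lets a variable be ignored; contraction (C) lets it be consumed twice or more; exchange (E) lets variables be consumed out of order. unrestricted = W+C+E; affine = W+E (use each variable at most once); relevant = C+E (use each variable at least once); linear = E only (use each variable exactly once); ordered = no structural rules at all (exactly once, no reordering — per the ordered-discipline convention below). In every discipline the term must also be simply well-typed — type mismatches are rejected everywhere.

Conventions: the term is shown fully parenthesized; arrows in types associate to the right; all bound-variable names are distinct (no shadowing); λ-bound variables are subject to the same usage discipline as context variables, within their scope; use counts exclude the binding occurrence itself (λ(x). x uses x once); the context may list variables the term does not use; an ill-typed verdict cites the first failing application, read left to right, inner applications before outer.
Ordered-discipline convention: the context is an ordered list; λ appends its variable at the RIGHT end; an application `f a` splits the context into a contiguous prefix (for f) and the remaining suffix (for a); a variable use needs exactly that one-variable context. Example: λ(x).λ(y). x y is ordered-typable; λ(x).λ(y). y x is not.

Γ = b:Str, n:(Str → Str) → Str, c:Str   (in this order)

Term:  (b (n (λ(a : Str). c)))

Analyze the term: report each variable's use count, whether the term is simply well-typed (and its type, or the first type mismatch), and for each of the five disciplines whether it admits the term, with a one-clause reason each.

usage: b ×1; n ×1; c ×1; a [bound] ×0
order of uses: b, n, c
typing: ill-typed: applying a non-function (Str)
ordered ✗ (fails simple typing)
linear ✗ (a type mismatch blocks all five)
affine ✗ (the type mismatch rejects it)
relevant ✗ (not simply typable)
unrestricted ✗ (fails simple typing)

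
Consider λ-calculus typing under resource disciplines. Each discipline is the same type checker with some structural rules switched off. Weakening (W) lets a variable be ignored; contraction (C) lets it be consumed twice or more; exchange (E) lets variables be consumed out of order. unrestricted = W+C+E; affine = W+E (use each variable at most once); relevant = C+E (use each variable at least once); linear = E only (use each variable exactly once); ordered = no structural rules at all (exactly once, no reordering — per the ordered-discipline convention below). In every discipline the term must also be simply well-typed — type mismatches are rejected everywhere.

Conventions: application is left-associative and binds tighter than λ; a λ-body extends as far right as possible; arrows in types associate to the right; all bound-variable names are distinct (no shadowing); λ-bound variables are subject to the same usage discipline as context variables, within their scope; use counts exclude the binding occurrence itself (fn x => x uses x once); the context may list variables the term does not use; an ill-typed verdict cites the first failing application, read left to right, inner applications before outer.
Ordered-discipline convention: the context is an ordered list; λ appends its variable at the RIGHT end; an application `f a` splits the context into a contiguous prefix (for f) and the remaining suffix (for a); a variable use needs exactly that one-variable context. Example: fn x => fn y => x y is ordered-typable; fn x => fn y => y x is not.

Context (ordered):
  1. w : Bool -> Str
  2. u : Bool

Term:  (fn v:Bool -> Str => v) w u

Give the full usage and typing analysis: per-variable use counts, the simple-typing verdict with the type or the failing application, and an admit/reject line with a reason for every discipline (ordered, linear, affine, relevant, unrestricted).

variable uses: w: 1, u: 1, v (λ-bound): 1
order of uses: v, w, u
typing: the term checks, with type Str
ordered: ✓ — one use each (w, u, v); ordered split holds
linear: ✓ — w, u, v: one use apiece
affine: ✓ — w, u, v: no repeats, contraction unneeded
relevant: ✓ — w, u, v: all used, weakening unneeded
unrestricted: ✓ — well-typed at Str; no restrictions here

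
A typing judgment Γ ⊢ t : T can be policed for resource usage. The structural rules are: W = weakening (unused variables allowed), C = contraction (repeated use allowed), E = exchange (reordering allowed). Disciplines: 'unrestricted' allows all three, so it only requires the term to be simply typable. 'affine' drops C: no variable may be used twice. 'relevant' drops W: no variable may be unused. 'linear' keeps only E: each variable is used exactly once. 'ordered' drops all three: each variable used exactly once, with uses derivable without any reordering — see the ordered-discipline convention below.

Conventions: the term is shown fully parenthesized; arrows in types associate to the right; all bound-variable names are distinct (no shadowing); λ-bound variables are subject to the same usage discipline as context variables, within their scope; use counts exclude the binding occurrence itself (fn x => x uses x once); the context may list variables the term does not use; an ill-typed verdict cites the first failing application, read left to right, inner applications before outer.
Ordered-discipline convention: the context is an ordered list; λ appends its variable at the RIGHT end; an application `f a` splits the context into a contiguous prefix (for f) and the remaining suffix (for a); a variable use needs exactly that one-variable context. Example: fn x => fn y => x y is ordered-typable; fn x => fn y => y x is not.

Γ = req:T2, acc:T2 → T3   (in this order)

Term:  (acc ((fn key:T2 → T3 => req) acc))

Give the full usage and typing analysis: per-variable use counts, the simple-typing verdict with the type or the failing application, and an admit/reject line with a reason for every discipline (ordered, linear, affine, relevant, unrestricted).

variable uses: req ×1, acc ×2, key (bound) ×0
order of uses: acc, req, acc
typing: well-typed at T3
ordered: ✗, repeated use of acc ×2; key left unused
linear: ✗, repeated use of acc ×2; key left unused
affine: ✗, repeated use of acc ×2
relevant: ✗, key left unused
unrestricted: ✓, typability at T3 is all that's needed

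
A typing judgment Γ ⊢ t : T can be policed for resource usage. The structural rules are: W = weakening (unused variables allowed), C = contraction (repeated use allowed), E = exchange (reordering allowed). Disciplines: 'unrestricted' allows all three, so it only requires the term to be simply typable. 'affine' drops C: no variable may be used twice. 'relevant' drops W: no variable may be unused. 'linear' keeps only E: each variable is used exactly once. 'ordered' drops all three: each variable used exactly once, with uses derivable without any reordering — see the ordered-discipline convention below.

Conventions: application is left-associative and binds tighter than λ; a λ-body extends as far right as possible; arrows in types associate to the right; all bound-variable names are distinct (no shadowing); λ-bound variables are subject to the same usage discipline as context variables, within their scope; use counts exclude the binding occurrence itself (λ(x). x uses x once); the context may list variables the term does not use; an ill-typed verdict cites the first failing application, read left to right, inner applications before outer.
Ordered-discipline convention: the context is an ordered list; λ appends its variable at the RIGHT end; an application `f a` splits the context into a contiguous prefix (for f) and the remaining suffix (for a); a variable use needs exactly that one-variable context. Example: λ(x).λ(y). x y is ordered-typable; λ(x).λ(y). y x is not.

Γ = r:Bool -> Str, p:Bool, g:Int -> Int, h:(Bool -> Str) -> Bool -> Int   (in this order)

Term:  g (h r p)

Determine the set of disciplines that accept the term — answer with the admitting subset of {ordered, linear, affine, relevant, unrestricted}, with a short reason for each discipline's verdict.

accepted by: linear, affine, relevant, unrestricted
counts: r: 1×; p: 1×; g: 1×; h: 1×
use order (left to right): g, h, r, p
typing: well-typed at Int
ordered ✗ (use order g, h, r, p needs exchange)
linear ✓ (exactly-once usage across r, p, g, h)
affine ✓ (r, p, g, h: no repeats, contraction unneeded)
relevant ✓ (r, p, g, h: all used, weakening unneeded)
unrestricted ✓ (simply typable at Int; W, C, E all held)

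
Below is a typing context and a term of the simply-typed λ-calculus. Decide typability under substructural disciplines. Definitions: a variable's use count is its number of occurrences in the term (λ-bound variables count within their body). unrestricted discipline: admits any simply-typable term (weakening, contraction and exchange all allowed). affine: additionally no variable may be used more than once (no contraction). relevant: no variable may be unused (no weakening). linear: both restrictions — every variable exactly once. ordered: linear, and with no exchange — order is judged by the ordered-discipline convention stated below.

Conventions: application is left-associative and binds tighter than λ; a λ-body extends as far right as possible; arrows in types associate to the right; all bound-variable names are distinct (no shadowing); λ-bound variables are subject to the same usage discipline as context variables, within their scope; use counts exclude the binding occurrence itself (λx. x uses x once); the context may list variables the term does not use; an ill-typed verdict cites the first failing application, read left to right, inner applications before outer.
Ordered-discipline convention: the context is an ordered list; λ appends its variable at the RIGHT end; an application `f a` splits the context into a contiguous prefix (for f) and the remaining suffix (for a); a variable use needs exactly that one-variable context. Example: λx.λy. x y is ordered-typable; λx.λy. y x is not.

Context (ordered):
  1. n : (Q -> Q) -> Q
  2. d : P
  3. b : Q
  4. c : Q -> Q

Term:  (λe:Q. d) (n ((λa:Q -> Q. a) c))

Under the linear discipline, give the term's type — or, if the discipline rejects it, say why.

not well-typed under linear — b, e never used (weakening)
use counts: n: 1; d: 1; b: 0; c: 1; e [bound]: 0; a [bound]: 1
use order (left to right): d, n, a, c
typing: the term checks, with type P
across the five disciplines: ordered ✗ | linear ✗ | affine ✓ | relevant ✗ | unrestricted ✓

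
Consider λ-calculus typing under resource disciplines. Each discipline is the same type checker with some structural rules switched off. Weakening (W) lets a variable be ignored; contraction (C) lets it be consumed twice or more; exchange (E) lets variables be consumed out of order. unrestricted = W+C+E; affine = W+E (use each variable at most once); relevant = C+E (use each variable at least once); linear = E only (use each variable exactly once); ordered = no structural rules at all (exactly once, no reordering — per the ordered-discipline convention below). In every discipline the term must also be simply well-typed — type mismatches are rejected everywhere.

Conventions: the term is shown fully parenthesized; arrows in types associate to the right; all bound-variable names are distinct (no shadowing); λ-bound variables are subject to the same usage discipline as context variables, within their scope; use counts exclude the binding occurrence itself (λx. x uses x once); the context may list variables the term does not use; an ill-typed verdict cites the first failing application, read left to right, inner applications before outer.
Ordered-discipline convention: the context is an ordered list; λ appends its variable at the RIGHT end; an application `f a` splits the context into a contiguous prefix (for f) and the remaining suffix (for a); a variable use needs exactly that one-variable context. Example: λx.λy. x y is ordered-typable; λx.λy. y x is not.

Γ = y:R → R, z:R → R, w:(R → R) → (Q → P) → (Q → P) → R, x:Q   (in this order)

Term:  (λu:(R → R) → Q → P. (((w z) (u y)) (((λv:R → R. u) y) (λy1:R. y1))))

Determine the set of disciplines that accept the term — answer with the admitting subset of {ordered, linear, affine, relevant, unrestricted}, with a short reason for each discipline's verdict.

admitting disciplines: unrestricted
counts: y=2, z=1, w=1, x=0, u (bound)=2, v (bound)=0, y1 (bound)=1
uses in reading order: w, z, u, y, u, y, y1
typing: ✓ — ((R → R) → Q → P) → R
ordered ✗ (repeated use of y ×2, u ×2; unused: x, v — weakening required)
linear ✗ (repeated use of y ×2, u ×2; unused: x, v — weakening required)
affine ✗ (repeated use of y ×2, u ×2)
relevant ✗ (unused: x, v — weakening required)
unrestricted ✓ (type-checks (((R → R) → Q → P) → R) and nothing is barred)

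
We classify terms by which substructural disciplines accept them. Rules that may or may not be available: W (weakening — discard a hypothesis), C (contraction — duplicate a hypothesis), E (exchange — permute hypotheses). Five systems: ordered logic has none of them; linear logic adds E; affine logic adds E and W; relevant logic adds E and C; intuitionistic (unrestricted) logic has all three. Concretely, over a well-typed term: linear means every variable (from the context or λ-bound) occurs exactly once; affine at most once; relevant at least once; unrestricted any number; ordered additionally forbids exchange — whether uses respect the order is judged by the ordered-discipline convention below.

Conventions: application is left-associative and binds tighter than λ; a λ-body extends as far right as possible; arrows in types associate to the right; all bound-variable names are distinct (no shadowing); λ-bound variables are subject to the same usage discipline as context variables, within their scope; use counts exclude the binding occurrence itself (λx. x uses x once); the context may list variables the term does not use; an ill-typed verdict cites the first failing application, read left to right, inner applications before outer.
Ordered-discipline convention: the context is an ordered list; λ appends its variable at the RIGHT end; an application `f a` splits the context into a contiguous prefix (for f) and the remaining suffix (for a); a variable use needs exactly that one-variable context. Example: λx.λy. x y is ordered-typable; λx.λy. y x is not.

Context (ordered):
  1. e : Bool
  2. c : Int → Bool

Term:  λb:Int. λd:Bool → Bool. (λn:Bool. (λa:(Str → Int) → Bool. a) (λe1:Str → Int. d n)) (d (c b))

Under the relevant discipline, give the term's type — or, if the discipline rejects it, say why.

not well-typed under relevant — needs weakening: e, e1 unused
counts: e: 0, c: 1, b (bound): 1, d (bound): 2, n (bound): 1, a (bound): 1, e1 (bound): 0
use order (left to right): a, d, n, d, c, b
typing: well-typed at Int → (Bool → Bool) → (Str → Int) → Bool
per-discipline verdicts: ordered ✗ · linear ✗ · affine ✗ · relevant ✗ · unrestricted ✓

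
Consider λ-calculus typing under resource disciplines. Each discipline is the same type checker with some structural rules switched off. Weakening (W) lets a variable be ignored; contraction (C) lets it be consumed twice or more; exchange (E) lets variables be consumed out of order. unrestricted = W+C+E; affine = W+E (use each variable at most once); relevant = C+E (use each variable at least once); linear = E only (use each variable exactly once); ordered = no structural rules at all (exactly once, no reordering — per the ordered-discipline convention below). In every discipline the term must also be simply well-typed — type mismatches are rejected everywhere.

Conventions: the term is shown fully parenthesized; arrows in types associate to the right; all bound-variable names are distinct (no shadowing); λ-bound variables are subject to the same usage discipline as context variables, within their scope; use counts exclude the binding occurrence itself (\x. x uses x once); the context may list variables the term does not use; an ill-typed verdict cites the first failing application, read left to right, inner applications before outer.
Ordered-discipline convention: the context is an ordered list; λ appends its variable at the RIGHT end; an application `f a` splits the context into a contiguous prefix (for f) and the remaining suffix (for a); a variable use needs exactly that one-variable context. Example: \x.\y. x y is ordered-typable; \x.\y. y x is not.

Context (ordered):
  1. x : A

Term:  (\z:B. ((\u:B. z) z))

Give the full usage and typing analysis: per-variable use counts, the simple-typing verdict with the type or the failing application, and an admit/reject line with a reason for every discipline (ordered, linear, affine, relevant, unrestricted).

use counts: x ×0, z (bound) ×2, u (bound) ×0
uses in reading order: z, z
typing: the term checks, with type B -> B
ordered: ✗, repeated use of z ×2; unused: x, u — weakening required
linear: ✗, repeated use of z ×2; unused: x, u — weakening required
affine: ✗, repeated use of z ×2
relevant: ✗, unused: x, u — weakening required
unrestricted: ✓, simply typable at B -> B; W, C, E all held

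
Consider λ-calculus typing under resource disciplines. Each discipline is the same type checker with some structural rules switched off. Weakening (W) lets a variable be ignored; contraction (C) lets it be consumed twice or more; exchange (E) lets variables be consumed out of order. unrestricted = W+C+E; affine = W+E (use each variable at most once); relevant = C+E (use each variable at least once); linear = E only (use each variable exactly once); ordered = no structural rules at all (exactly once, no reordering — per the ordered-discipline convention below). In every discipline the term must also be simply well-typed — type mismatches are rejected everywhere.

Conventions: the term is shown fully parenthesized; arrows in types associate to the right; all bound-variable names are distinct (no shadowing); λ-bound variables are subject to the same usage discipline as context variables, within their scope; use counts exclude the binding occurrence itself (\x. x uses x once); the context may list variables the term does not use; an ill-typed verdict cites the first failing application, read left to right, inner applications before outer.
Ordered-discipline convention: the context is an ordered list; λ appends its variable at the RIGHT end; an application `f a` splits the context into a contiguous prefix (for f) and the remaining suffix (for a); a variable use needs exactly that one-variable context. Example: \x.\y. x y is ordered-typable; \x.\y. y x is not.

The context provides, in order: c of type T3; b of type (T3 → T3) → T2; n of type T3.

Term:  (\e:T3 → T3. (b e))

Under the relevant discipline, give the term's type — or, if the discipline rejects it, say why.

not well-typed under relevant — c, n left unused
counts: c ×0, b ×1, n ×0, e (bound) ×1
use order (left to right): b, e
typing: the term checks, with type (T3 → T3) → T2
all disciplines: ordered ✗; linear ✗; affine ✓; relevant ✗; unrestricted ✓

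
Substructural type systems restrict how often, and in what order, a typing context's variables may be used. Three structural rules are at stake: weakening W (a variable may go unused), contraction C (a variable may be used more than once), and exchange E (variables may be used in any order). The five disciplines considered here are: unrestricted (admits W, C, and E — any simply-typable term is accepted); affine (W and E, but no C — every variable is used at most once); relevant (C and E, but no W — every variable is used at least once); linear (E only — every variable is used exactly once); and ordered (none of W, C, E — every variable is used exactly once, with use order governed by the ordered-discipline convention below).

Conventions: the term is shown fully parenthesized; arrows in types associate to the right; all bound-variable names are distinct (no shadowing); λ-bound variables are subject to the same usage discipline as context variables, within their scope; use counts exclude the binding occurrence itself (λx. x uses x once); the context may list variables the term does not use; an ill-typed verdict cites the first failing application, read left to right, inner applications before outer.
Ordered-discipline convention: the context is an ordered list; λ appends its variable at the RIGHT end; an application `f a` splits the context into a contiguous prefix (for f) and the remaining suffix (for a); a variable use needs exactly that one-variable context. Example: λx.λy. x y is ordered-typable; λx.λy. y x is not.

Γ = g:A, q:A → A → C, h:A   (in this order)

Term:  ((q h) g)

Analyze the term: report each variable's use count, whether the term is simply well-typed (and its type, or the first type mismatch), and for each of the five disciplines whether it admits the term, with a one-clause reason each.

usage: g ×1; q ×1; h ×1
uses in reading order: q, h, g
typing: ✓ — C
ordered: ✗ — no contiguous prefix/suffix split fits q, h, g
linear: ✓ — g, q, h: one use apiece
affine: ✓ — none of g, q, h used more than once
relevant: ✓ — every one of g, q, h appears
unrestricted: ✓ — type-checks (C) and nothing is barred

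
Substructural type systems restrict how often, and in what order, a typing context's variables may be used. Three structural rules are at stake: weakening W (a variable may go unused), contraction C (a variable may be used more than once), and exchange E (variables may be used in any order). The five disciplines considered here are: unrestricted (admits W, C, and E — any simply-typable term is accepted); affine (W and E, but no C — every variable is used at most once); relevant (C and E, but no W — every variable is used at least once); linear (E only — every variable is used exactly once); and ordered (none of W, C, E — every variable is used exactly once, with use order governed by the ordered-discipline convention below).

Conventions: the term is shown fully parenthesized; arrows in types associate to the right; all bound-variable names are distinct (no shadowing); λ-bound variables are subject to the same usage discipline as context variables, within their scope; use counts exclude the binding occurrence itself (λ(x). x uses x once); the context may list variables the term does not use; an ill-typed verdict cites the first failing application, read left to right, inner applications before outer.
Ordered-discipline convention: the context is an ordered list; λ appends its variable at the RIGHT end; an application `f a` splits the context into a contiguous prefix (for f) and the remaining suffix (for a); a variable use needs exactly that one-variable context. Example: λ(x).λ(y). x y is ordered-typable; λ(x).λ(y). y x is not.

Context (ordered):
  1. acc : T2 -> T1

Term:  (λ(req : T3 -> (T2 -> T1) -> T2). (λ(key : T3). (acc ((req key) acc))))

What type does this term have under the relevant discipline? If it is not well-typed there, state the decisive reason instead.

term : (T3 -> (T2 -> T1) -> T2) -> T3 -> T1
counts: acc ×2; req [bound] ×1; key [bound] ×1
uses in reading order: acc, req, key, acc
typing: ✓ — (T3 -> (T2 -> T1) -> T2) -> T3 -> T1
per-discipline verdicts: ordered ✗; linear ✗; affine ✗; relevant ✓; unrestricted ✓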